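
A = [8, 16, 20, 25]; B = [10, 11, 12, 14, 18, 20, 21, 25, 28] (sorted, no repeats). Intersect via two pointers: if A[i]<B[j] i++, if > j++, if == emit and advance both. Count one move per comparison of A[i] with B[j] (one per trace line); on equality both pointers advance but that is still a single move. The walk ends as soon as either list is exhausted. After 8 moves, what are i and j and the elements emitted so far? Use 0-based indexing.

[i=0,j=0] 8<10 → i++
[i=1,j=0] 16>10 → j++
[i=1,j=1] 16>11 → j++
[i=1,j=2] 16>12 → j++
[i=1,j=3] 16>14 → j++
[i=1,j=4] 16<18 → i++
[i=2,j=4] 20>18 → j++
[i=2,j=5] 20==20 emit → i++,j++

i=3, j=6, emitted=[20]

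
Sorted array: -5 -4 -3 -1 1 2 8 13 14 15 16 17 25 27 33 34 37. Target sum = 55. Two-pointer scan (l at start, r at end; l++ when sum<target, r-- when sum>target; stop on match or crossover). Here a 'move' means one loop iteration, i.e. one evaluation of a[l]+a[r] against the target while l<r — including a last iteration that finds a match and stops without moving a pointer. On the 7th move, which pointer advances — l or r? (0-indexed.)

[0,16] -5+37=32 <55 → l++
[1,16] -4+37=33 <55 → l++
[2,16] -3+37=34 <55 → l++
[3,16] -1+37=36 <55 → l++
[4,16] 1+37=38 <55 → l++
[5,16] 2+37=39 <55 → l++
[6,16] 8+37=45 <55 → l++

l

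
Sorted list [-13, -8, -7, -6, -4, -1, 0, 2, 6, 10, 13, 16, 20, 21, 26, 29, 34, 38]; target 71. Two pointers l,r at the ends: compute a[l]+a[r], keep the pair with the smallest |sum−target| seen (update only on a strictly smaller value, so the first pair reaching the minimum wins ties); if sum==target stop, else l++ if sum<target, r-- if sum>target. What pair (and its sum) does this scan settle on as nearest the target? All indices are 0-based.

pair (34, 38) with sum 72 (|Δ|=1)

[0,17] -13+38=25 d=46 * → l++
[1,17] -8+38=30 d=41 * → l++
[2,17] -7+38=31 d=40 * → l++
[3,17] -6+38=32 d=39 * → l++
[4,17] -4+38=34 d=37 * → l++
[5,17] -1+38=37 d=34 * → l++
[6,17] 0+38=38 d=33 * → l++
[7,17] 2+38=40 d=31 * → l++
[8,17] 6+38=44 d=27 * → l++
[9,17] 10+38=48 d=23 * → l++
[10,17] 13+38=51 d=20 * → l++
[11,17] 16+38=54 d=17 * → l++
[12,17] 20+38=58 d=13 * → l++
[13,17] 21+38=59 d=12 * → l++
[14,17] 26+38=64 d=7 * → l++
[15,17] 29+38=67 d=4 * → l++
[16,17] 34+38=72 d=1 * → r--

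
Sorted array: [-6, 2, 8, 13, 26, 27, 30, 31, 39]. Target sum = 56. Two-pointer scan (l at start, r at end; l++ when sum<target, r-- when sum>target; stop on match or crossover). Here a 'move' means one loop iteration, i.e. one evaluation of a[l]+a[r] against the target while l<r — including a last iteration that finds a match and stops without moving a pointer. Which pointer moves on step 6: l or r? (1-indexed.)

r

l=1 r=9: -6+39=33 <56, l++
l=2 r=9: 2+39=41 <56, l++
l=3 r=9: 8+39=47 <56, l++
l=4 r=9: 13+39=52 <56, l++
l=5 r=9: 26+39=65 >56, r--
l=5 r=8: 26+31=57 >56, r--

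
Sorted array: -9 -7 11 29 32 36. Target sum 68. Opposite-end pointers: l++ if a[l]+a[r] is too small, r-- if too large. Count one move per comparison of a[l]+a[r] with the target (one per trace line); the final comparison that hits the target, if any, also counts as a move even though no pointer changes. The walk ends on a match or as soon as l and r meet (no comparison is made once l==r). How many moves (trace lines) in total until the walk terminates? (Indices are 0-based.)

5 moves

[0,5] -9+36=27 <68 → l++
[1,5] -7+36=29 <68 → l++
[2,5] 11+36=47 <68 → l++
[3,5] 29+36=65 <68 → l++
[4,5] 32+36=68 → found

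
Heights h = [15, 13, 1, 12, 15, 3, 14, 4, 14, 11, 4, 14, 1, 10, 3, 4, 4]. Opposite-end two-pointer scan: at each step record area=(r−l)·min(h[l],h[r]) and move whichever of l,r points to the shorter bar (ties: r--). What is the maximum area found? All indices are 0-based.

l=0 r=16: min(15,4)*16=64 best=64 *, r--
l=0 r=15: min(15,4)*15=60 best=64, r--
l=0 r=14: min(15,3)*14=42 best=64, r--
l=0 r=13: min(15,10)*13=130 best=130 *, r--
l=0 r=12: min(15,1)*12=12 best=130, r--
l=0 r=11: min(15,14)*11=154 best=154 *, r--
l=0 r=10: min(15,4)*10=40 best=154, r--
l=0 r=9: min(15,11)*9=99 best=154, r--
l=0 r=8: min(15,14)*8=112 best=154, r--
l=0 r=7: min(15,4)*7=28 best=154, r--
l=0 r=6: min(15,14)*6=84 best=154, r--
l=0 r=5: min(15,3)*5=15 best=154, r--
l=0 r=4: min(15,15)*4=60 best=154, r--
l=0 r=3: min(15,12)*3=36 best=154, r--
l=0 r=2: min(15,1)*2=2 best=154, r--
l=0 r=1: min(15,13)*1=13 best=154, r--

max area = 154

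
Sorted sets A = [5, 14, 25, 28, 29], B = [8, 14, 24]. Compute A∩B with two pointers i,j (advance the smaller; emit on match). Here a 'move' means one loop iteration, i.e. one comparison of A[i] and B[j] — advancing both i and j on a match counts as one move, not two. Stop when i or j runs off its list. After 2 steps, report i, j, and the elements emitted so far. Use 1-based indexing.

i=2, j=2, emitted=[]

i=1 j=1: 5<8, i++
i=2 j=1: 14>8, j++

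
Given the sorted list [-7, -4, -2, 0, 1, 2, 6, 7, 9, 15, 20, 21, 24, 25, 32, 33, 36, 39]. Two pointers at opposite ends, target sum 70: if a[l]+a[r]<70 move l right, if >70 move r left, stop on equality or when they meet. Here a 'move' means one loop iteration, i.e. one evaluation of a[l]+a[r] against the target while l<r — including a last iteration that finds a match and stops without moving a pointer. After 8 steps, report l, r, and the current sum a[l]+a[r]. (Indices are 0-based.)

l=8, r=17, sum=48

[0,17] -7+39=32 <70 → l++
[1,17] -4+39=35 <70 → l++
[2,17] -2+39=37 <70 → l++
[3,17] 0+39=39 <70 → l++
[4,17] 1+39=40 <70 → l++
[5,17] 2+39=41 <70 → l++
[6,17] 6+39=45 <70 → l++
[7,17] 7+39=46 <70 → l++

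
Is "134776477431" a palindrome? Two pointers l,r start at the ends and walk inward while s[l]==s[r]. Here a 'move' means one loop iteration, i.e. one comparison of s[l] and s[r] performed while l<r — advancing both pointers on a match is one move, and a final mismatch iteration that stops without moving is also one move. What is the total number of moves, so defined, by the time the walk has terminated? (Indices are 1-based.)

l=1 r=12: '1'=='1', l++,r--
l=2 r=11: '3'=='3', l++,r--
l=3 r=10: '4'=='4', l++,r--
l=4 r=9: '7'=='7', l++,r--
l=5 r=8: '7'=='7', l++,r--
l=6 r=7: '6'!='4', stop

6 moves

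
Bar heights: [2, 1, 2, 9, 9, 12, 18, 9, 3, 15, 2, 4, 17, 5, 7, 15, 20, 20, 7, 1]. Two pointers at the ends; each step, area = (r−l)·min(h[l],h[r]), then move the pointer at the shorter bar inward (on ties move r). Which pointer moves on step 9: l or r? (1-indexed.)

l=1 r=20: min(2,1)*19=19 best=19 *, r--
l=1 r=19: min(2,7)*18=36 best=36 *, l++
l=2 r=19: min(1,7)*17=17 best=36, l++
l=3 r=19: min(2,7)*16=32 best=36, l++
l=4 r=19: min(9,7)*15=105 best=105 *, r--
l=4 r=18: min(9,20)*14=126 best=126 *, l++
l=5 r=18: min(9,20)*13=117 best=126, l++
l=6 r=18: min(12,20)*12=144 best=144 *, l++
l=7 r=18: min(18,20)*11=198 best=198 *, l++

l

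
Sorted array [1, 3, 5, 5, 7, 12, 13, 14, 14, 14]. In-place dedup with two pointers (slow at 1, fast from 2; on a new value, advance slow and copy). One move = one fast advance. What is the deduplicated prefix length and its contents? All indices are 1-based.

length 7; prefix = [1, 3, 5, 7, 12, 13, 14]

slow=1 fast=2: a[fast]=3≠a[slow]=1 write a[2]=3, slow++,fast++
slow=2 fast=3: a[fast]=5≠a[slow]=3 write a[3]=5, slow++,fast++
slow=3 fast=4: a[fast]=5=a[slow] dup, fast++
slow=3 fast=5: a[fast]=7≠a[slow]=5 write a[4]=7, slow++,fast++
slow=4 fast=6: a[fast]=12≠a[slow]=7 write a[5]=12, slow++,fast++
slow=5 fast=7: a[fast]=13≠a[slow]=12 write a[6]=13, slow++,fast++
slow=6 fast=8: a[fast]=14≠a[slow]=13 write a[7]=14, slow++,fast++
slow=7 fast=9: a[fast]=14=a[slow] dup, fast++
slow=7 fast=10: a[fast]=14=a[slow] dup, fast++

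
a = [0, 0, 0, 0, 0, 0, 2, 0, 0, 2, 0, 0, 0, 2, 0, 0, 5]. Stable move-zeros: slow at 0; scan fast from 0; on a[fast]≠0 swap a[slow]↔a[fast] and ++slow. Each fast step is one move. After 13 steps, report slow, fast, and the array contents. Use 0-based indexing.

slow=2, fast=13, a=[2, 2, 0, 0, 0, 0, 0, 0, 0, 0, 0, 0, 0, 2, 0, 0, 5]

slow=0 fast=0: a[fast]=0, fast++
slow=0 fast=1: a[fast]=0, fast++
slow=0 fast=2: a[fast]=0, fast++
slow=0 fast=3: a[fast]=0, fast++
slow=0 fast=4: a[fast]=0, fast++
slow=0 fast=5: a[fast]=0, fast++
slow=0 fast=6: a[fast]=2≠0 swap→a[0]=2, slow++,fast++
slow=1 fast=7: a[fast]=0, fast++
slow=1 fast=8: a[fast]=0, fast++
slow=1 fast=9: a[fast]=2≠0 swap→a[1]=2, slow++,fast++
slow=2 fast=10: a[fast]=0, fast++
slow=2 fast=11: a[fast]=0, fast++
slow=2 fast=12: a[fast]=0, fast++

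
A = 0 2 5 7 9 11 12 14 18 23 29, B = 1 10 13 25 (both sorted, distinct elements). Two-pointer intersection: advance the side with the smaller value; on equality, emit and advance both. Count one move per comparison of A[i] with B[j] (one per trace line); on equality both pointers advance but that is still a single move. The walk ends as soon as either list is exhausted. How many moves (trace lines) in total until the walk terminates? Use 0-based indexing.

14 moves

[i=0,j=0] 0<1 → i++
[i=1,j=0] 2>1 → j++
[i=1,j=1] 2<10 → i++
[i=2,j=1] 5<10 → i++
[i=3,j=1] 7<10 → i++
[i=4,j=1] 9<10 → i++
[i=5,j=1] 11>10 → j++
[i=5,j=2] 11<13 → i++
[i=6,j=2] 12<13 → i++
[i=7,j=2] 14>13 → j++
[i=7,j=3] 14<25 → i++
[i=8,j=3] 18<25 → i++
[i=9,j=3] 23<25 → i++
[i=10,j=3] 29>25 → j++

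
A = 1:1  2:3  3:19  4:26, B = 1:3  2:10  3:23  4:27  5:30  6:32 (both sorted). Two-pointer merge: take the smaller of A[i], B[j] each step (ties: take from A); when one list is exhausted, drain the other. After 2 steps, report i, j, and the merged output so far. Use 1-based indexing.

i=1 j=1: A[i]=1<=B[j]=3 take 1, i++
i=2 j=1: A[i]=3<=B[j]=3 take 3, i++

i=3, j=1, merged so far=[1, 3]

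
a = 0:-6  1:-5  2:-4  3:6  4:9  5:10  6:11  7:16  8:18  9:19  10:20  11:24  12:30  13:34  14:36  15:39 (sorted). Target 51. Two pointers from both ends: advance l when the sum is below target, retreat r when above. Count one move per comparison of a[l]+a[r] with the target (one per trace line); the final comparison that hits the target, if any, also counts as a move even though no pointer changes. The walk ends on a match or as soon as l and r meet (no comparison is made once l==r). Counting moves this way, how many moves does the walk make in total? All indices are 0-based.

15 moves

[0,15] -6+39=33 <51 → l++
[1,15] -5+39=34 <51 → l++
[2,15] -4+39=35 <51 → l++
[3,15] 6+39=45 <51 → l++
[4,15] 9+39=48 <51 → l++
[5,15] 10+39=49 <51 → l++
[6,15] 11+39=50 <51 → l++
[7,15] 16+39=55 >51 → r--
[7,14] 16+36=52 >51 → r--
[7,13] 16+34=50 <51 → l++
[8,13] 18+34=52 >51 → r--
[8,12] 18+30=48 <51 → l++
[9,12] 19+30=49 <51 → l++
[10,12] 20+30=50 <51 → l++
[11,12] 24+30=54 >51 → r--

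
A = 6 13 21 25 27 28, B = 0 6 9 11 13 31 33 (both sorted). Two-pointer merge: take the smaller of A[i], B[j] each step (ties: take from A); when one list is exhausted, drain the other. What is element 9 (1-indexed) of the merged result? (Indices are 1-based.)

[i=1,j=1] A[i]=6>B[j]=0 take 0 → j++
[i=1,j=2] A[i]=6<=B[j]=6 take 6 → i++
[i=2,j=2] A[i]=13>B[j]=6 take 6 → j++
[i=2,j=3] A[i]=13>B[j]=9 take 9 → j++
[i=2,j=4] A[i]=13>B[j]=11 take 11 → j++
[i=2,j=5] A[i]=13<=B[j]=13 take 13 → i++
[i=3,j=5] A[i]=21>B[j]=13 take 13 → j++
[i=3,j=6] A[i]=21<=B[j]=31 take 21 → i++
[i=4,j=6] A[i]=25<=B[j]=31 take 25 → i++
[i=5,j=6] A[i]=27<=B[j]=31 take 27 → i++
[i=6,j=6] A[i]=28<=B[j]=31 take 28 → i++
[i=7,j=6] A done, take B[j]=31 → j++
[i=7,j=7] A done, take B[j]=33 → j++

merged[9] = 25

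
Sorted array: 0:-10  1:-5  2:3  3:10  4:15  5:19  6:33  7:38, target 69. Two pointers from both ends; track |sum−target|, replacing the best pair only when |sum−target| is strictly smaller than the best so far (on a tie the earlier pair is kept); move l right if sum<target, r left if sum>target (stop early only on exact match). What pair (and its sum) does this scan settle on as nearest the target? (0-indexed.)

pair (33, 38) with sum 71 (|Δ|=2)

[0,7] -10+38=28 d=41 * → l++
[1,7] -5+38=33 d=36 * → l++
[2,7] 3+38=41 d=28 * → l++
[3,7] 10+38=48 d=21 * → l++
[4,7] 15+38=53 d=16 * → l++
[5,7] 19+38=57 d=12 * → l++
[6,7] 33+38=71 d=2 * → r--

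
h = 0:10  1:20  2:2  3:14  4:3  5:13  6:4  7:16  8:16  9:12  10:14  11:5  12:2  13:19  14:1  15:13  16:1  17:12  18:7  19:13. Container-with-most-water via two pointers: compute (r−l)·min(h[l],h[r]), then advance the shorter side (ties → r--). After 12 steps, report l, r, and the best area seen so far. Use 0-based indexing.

l=1, r=8, best area=234

[0,19] min(10,13)*19=190 best=190 * → l++
[1,19] min(20,13)*18=234 best=234 * → r--
[1,18] min(20,7)*17=119 best=234 → r--
[1,17] min(20,12)*16=192 best=234 → r--
[1,16] min(20,1)*15=15 best=234 → r--
[1,15] min(20,13)*14=182 best=234 → r--
[1,14] min(20,1)*13=13 best=234 → r--
[1,13] min(20,19)*12=228 best=234 → r--
[1,12] min(20,2)*11=22 best=234 → r--
[1,11] min(20,5)*10=50 best=234 → r--
[1,10] min(20,14)*9=126 best=234 → r--
[1,9] min(20,12)*8=96 best=234 → r--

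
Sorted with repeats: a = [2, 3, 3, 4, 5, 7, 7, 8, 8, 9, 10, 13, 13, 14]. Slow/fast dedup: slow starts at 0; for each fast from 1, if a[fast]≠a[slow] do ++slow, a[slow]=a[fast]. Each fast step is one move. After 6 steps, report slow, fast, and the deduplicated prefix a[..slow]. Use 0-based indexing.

slow=4, fast=7, prefix=[2, 3, 4, 5, 7]

slow=0 fast=1: a[fast]=3≠a[slow]=2 write a[1]=3, slow++,fast++
slow=1 fast=2: a[fast]=3=a[slow] dup, fast++
slow=1 fast=3: a[fast]=4≠a[slow]=3 write a[2]=4, slow++,fast++
slow=2 fast=4: a[fast]=5≠a[slow]=4 write a[3]=5, slow++,fast++
slow=3 fast=5: a[fast]=7≠a[slow]=5 write a[4]=7, slow++,fast++
slow=4 fast=6: a[fast]=7=a[slow] dup, fast++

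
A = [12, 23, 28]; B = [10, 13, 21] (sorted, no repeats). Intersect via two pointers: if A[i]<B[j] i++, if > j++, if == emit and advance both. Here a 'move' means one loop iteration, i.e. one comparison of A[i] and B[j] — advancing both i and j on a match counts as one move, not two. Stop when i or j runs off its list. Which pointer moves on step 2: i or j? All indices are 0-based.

i

i=0 j=0: 12>10, j++
i=0 j=1: 12<13, i++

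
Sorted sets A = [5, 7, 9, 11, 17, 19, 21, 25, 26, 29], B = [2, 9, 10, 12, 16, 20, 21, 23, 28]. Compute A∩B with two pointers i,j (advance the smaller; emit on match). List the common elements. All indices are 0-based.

intersection = [9, 21]

i=0 j=0: 5>2, j++
i=0 j=1: 5<9, i++
i=1 j=1: 7<9, i++
i=2 j=1: 9==9 emit, i++,j++
i=3 j=2: 11>10, j++
i=3 j=3: 11<12, i++
i=4 j=3: 17>12, j++
i=4 j=4: 17>16, j++
i=4 j=5: 17<20, i++
i=5 j=5: 19<20, i++
i=6 j=5: 21>20, j++
i=6 j=6: 21==21 emit, i++,j++
i=7 j=7: 25>23, j++
i=7 j=8: 25<28, i++
i=8 j=8: 26<28, i++
i=9 j=8: 29>28, j++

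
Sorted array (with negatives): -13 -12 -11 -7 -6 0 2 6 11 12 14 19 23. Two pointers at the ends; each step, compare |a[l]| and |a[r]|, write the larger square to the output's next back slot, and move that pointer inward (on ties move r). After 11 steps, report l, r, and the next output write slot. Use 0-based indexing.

l=5, r=6, next write slot=1

l=0 r=12: |-13|<=|23| out[12]=529, r--
l=0 r=11: |-13|<=|19| out[11]=361, r--
l=0 r=10: |-13|<=|14| out[10]=196, r--
l=0 r=9: |-13|>|12| out[9]=169, l++
l=1 r=9: |-12|<=|12| out[8]=144, r--
l=1 r=8: |-12|>|11| out[7]=144, l++
l=2 r=8: |-11|<=|11| out[6]=121, r--
l=2 r=7: |-11|>|6| out[5]=121, l++
l=3 r=7: |-7|>|6| out[4]=49, l++
l=4 r=7: |-6|<=|6| out[3]=36, r--
l=4 r=6: |-6|>|2| out[2]=36, l++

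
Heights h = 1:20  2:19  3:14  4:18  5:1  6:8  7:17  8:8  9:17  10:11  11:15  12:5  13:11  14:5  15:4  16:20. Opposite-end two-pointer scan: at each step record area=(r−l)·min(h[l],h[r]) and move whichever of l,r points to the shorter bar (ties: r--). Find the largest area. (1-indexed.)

max area = 300

[1,16] min(20,20)*15=300 best=300 * → r--
[1,15] min(20,4)*14=56 best=300 → r--
[1,14] min(20,5)*13=65 best=300 → r--
[1,13] min(20,11)*12=132 best=300 → r--
[1,12] min(20,5)*11=55 best=300 → r--
[1,11] min(20,15)*10=150 best=300 → r--
[1,10] min(20,11)*9=99 best=300 → r--
[1,9] min(20,17)*8=136 best=300 → r--
[1,8] min(20,8)*7=56 best=300 → r--
[1,7] min(20,17)*6=102 best=300 → r--
[1,6] min(20,8)*5=40 best=300 → r--
[1,5] min(20,1)*4=4 best=300 → r--
[1,4] min(20,18)*3=54 best=300 → r--
[1,3] min(20,14)*2=28 best=300 → r--
[1,2] min(20,19)*1=19 best=300 → r--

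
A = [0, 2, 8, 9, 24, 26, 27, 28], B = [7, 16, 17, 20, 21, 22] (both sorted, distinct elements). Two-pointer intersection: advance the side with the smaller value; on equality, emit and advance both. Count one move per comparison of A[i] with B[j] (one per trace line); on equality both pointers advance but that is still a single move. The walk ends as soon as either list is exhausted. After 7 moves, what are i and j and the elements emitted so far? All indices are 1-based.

i=5, j=4, emitted=[]

i=1 j=1: 0<7, i++
i=2 j=1: 2<7, i++
i=3 j=1: 8>7, j++
i=3 j=2: 8<16, i++
i=4 j=2: 9<16, i++
i=5 j=2: 24>16, j++
i=5 j=3: 24>17, j++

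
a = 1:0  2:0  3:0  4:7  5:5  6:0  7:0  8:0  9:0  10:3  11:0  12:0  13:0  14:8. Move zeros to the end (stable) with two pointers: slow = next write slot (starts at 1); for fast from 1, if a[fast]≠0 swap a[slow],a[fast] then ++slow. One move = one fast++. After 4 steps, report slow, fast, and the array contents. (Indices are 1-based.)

(s=1,f=1) a[fast]=0 → fast++
(s=1,f=2) a[fast]=0 → fast++
(s=1,f=3) a[fast]=0 → fast++
(s=1,f=4) a[fast]=7≠0 swap→a[1]=7 → slow++,fast++

slow=2, fast=5, a=[7, 0, 0, 0, 5, 0, 0, 0, 0, 3, 0, 0, 0, 8]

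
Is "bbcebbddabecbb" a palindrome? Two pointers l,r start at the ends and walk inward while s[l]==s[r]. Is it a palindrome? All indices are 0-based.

not a palindrome (mismatch at 5,8)

l=0 r=13: 'b'=='b', l++,r--
l=1 r=12: 'b'=='b', l++,r--
l=2 r=11: 'c'=='c', l++,r--
l=3 r=10: 'e'=='e', l++,r--
l=4 r=9: 'b'=='b', l++,r--
l=5 r=8: 'b'!='a', stop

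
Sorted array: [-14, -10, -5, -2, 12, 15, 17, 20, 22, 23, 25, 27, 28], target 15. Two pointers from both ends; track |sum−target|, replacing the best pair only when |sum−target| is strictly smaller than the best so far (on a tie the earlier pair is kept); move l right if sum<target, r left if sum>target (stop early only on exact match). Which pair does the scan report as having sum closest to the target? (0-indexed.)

l=0 r=12: -14+28=14 d=1 *, l++
l=1 r=12: -10+28=18 d=3, r--
l=1 r=11: -10+27=17 d=2, r--
l=1 r=10: -10+25=15 d=0 *, stop

pair (-10, 25) with sum 15 (|Δ|=0)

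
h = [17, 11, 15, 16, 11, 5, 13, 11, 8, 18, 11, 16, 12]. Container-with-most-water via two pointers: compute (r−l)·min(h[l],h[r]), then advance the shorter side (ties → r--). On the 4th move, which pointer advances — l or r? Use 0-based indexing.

l=0 r=12: min(17,12)*12=144 best=144 *, r--
l=0 r=11: min(17,16)*11=176 best=176 *, r--
l=0 r=10: min(17,11)*10=110 best=176, r--
l=0 r=9: min(17,18)*9=153 best=176, l++

l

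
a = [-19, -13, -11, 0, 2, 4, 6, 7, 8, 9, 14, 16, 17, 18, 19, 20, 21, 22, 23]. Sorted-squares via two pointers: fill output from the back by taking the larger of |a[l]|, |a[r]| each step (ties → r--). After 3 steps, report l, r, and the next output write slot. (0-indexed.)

l=0, r=15, next write slot=15

l=0 r=18: |-19|<=|23| out[18]=529, r--
l=0 r=17: |-19|<=|22| out[17]=484, r--
l=0 r=16: |-19|<=|21| out[16]=441, r--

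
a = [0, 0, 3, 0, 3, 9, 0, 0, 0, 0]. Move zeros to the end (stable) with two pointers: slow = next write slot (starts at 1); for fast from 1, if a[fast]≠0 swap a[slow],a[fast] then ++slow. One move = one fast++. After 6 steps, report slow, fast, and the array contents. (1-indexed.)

(s=1,f=1) a[fast]=0 → fast++
(s=1,f=2) a[fast]=0 → fast++
(s=1,f=3) a[fast]=3≠0 swap→a[1]=3 → slow++,fast++
(s=2,f=4) a[fast]=0 → fast++
(s=2,f=5) a[fast]=3≠0 swap→a[2]=3 → slow++,fast++
(s=3,f=6) a[fast]=9≠0 swap→a[3]=9 → slow++,fast++

slow=4, fast=7, a=[3, 3, 9, 0, 0, 0, 0, 0, 0, 0]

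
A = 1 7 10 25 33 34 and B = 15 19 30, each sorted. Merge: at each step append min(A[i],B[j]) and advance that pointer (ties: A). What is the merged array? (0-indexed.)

[1, 7, 10, 15, 19, 25, 30, 33, 34]

[i=0,j=0] A[i]=1<=B[j]=15 take 1 → i++
[i=1,j=0] A[i]=7<=B[j]=15 take 7 → i++
[i=2,j=0] A[i]=10<=B[j]=15 take 10 → i++
[i=3,j=0] A[i]=25>B[j]=15 take 15 → j++
[i=3,j=1] A[i]=25>B[j]=19 take 19 → j++
[i=3,j=2] A[i]=25<=B[j]=30 take 25 → i++
[i=4,j=2] A[i]=33>B[j]=30 take 30 → j++
[i=4,j=3] B done, take A[i]=33 → i++
[i=5,j=3] B done, take A[i]=34 → i++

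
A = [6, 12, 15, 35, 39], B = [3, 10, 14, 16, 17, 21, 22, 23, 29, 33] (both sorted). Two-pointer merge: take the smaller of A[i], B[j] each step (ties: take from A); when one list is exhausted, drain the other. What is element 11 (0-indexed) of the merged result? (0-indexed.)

merged[11] = 29

[i=0,j=0] A[i]=6>B[j]=3 take 3 → j++
[i=0,j=1] A[i]=6<=B[j]=10 take 6 → i++
[i=1,j=1] A[i]=12>B[j]=10 take 10 → j++
[i=1,j=2] A[i]=12<=B[j]=14 take 12 → i++
[i=2,j=2] A[i]=15>B[j]=14 take 14 → j++
[i=2,j=3] A[i]=15<=B[j]=16 take 15 → i++
[i=3,j=3] A[i]=35>B[j]=16 take 16 → j++
[i=3,j=4] A[i]=35>B[j]=17 take 17 → j++
[i=3,j=5] A[i]=35>B[j]=21 take 21 → j++
[i=3,j=6] A[i]=35>B[j]=22 take 22 → j++
[i=3,j=7] A[i]=35>B[j]=23 take 23 → j++
[i=3,j=8] A[i]=35>B[j]=29 take 29 → j++
[i=3,j=9] A[i]=35>B[j]=33 take 33 → j++
[i=3,j=10] B done, take A[i]=35 → i++
[i=4,j=10] B done, take A[i]=39 → i++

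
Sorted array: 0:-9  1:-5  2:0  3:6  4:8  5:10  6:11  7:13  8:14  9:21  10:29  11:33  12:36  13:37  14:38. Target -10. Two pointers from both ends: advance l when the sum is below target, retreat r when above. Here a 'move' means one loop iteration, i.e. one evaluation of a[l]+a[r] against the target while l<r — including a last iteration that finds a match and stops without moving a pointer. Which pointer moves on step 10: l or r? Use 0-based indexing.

r

[0,14] -9+38=29 >-10 → r--
[0,13] -9+37=28 >-10 → r--
[0,12] -9+36=27 >-10 → r--
[0,11] -9+33=24 >-10 → r--
[0,10] -9+29=20 >-10 → r--
[0,9] -9+21=12 >-10 → r--
[0,8] -9+14=5 >-10 → r--
[0,7] -9+13=4 >-10 → r--
[0,6] -9+11=2 >-10 → r--
[0,5] -9+10=1 >-10 → r--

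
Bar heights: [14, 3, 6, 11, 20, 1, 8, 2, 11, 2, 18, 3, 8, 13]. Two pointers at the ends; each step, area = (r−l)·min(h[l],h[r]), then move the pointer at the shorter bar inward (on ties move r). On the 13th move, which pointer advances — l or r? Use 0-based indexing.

l=0 r=13: min(14,13)*13=169 best=169 *, r--
l=0 r=12: min(14,8)*12=96 best=169, r--
l=0 r=11: min(14,3)*11=33 best=169, r--
l=0 r=10: min(14,18)*10=140 best=169, l++
l=1 r=10: min(3,18)*9=27 best=169, l++
l=2 r=10: min(6,18)*8=48 best=169, l++
l=3 r=10: min(11,18)*7=77 best=169, l++
l=4 r=10: min(20,18)*6=108 best=169, r--
l=4 r=9: min(20,2)*5=10 best=169, r--
l=4 r=8: min(20,11)*4=44 best=169, r--
l=4 r=7: min(20,2)*3=6 best=169, r--
l=4 r=6: min(20,8)*2=16 best=169, r--
l=4 r=5: min(20,1)*1=1 best=169, r--

r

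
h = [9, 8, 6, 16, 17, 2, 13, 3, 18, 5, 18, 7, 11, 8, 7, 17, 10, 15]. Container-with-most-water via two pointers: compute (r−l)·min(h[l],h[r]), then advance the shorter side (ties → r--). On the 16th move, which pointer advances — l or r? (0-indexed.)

r

l=0 r=17: min(9,15)*17=153 best=153 *, l++
l=1 r=17: min(8,15)*16=128 best=153, l++
l=2 r=17: min(6,15)*15=90 best=153, l++
l=3 r=17: min(16,15)*14=210 best=210 *, r--
l=3 r=16: min(16,10)*13=130 best=210, r--
l=3 r=15: min(16,17)*12=192 best=210, l++
l=4 r=15: min(17,17)*11=187 best=210, r--
l=4 r=14: min(17,7)*10=70 best=210, r--
l=4 r=13: min(17,8)*9=72 best=210, r--
l=4 r=12: min(17,11)*8=88 best=210, r--
l=4 r=11: min(17,7)*7=49 best=210, r--
l=4 r=10: min(17,18)*6=102 best=210, l++
l=5 r=10: min(2,18)*5=10 best=210, l++
l=6 r=10: min(13,18)*4=52 best=210, l++
l=7 r=10: min(3,18)*3=9 best=210, l++
l=8 r=10: min(18,18)*2=36 best=210, r--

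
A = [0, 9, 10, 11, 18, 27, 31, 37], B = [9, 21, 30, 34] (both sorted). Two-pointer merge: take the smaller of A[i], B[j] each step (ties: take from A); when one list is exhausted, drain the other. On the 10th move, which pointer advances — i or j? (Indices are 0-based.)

i=0 j=0: A[i]=0<=B[j]=9 take 0, i++
i=1 j=0: A[i]=9<=B[j]=9 take 9, i++
i=2 j=0: A[i]=10>B[j]=9 take 9, j++
i=2 j=1: A[i]=10<=B[j]=21 take 10, i++
i=3 j=1: A[i]=11<=B[j]=21 take 11, i++
i=4 j=1: A[i]=18<=B[j]=21 take 18, i++
i=5 j=1: A[i]=27>B[j]=21 take 21, j++
i=5 j=2: A[i]=27<=B[j]=30 take 27, i++
i=6 j=2: A[i]=31>B[j]=30 take 30, j++
i=6 j=3: A[i]=31<=B[j]=34 take 31, i++

i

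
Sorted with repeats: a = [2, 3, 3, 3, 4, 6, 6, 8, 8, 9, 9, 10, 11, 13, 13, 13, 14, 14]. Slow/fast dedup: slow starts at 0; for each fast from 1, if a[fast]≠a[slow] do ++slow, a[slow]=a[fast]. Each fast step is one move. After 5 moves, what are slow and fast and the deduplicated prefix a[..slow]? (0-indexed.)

slow=3, fast=6, prefix=[2, 3, 4, 6]

slow=0 fast=1: a[fast]=3≠a[slow]=2 write a[1]=3, slow++,fast++
slow=1 fast=2: a[fast]=3=a[slow] dup, fast++
slow=1 fast=3: a[fast]=3=a[slow] dup, fast++
slow=1 fast=4: a[fast]=4≠a[slow]=3 write a[2]=4, slow++,fast++
slow=2 fast=5: a[fast]=6≠a[slow]=4 write a[3]=6, slow++,fast++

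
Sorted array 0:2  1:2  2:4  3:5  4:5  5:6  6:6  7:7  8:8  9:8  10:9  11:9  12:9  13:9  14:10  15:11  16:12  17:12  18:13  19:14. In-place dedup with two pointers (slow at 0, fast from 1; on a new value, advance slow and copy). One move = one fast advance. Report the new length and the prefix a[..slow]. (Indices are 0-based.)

length 12; prefix = [2, 4, 5, 6, 7, 8, 9, 10, 11, 12, 13, 14]

(s=0,f=1) a[fast]=2=a[slow] dup → fast++
(s=0,f=2) a[fast]=4≠a[slow]=2 write a[1]=4 → slow++,fast++
(s=1,f=3) a[fast]=5≠a[slow]=4 write a[2]=5 → slow++,fast++
(s=2,f=4) a[fast]=5=a[slow] dup → fast++
(s=2,f=5) a[fast]=6≠a[slow]=5 write a[3]=6 → slow++,fast++
(s=3,f=6) a[fast]=6=a[slow] dup → fast++
(s=3,f=7) a[fast]=7≠a[slow]=6 write a[4]=7 → slow++,fast++
(s=4,f=8) a[fast]=8≠a[slow]=7 write a[5]=8 → slow++,fast++
(s=5,f=9) a[fast]=8=a[slow] dup → fast++
(s=5,f=10) a[fast]=9≠a[slow]=8 write a[6]=9 → slow++,fast++
(s=6,f=11) a[fast]=9=a[slow] dup → fast++
(s=6,f=12) a[fast]=9=a[slow] dup → fast++
(s=6,f=13) a[fast]=9=a[slow] dup → fast++
(s=6,f=14) a[fast]=10≠a[slow]=9 write a[7]=10 → slow++,fast++
(s=7,f=15) a[fast]=11≠a[slow]=10 write a[8]=11 → slow++,fast++
(s=8,f=16) a[fast]=12≠a[slow]=11 write a[9]=12 → slow++,fast++
(s=9,f=17) a[fast]=12=a[slow] dup → fast++
(s=9,f=18) a[fast]=13≠a[slow]=12 write a[10]=13 → slow++,fast++
(s=10,f=19) a[fast]=14≠a[slow]=13 write a[11]=14 → slow++,fast++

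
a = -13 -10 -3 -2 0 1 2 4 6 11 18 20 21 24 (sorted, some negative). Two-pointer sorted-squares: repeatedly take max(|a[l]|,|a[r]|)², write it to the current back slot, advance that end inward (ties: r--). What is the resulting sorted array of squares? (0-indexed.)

[0, 1, 4, 4, 9, 16, 36, 100, 121, 169, 324, 400, 441, 576]

[0,13] |-13|<=|24| out[13]=576 → r--
[0,12] |-13|<=|21| out[12]=441 → r--
[0,11] |-13|<=|20| out[11]=400 → r--
[0,10] |-13|<=|18| out[10]=324 → r--
[0,9] |-13|>|11| out[9]=169 → l++
[1,9] |-10|<=|11| out[8]=121 → r--
[1,8] |-10|>|6| out[7]=100 → l++
[2,8] |-3|<=|6| out[6]=36 → r--
[2,7] |-3|<=|4| out[5]=16 → r--
[2,6] |-3|>|2| out[4]=9 → l++
[3,6] |-2|<=|2| out[3]=4 → r--
[3,5] |-2|>|1| out[2]=4 → l++
[4,5] |0|<=|1| out[1]=1 → r--
[4,4] |0|<=|0| out[0]=0 → r--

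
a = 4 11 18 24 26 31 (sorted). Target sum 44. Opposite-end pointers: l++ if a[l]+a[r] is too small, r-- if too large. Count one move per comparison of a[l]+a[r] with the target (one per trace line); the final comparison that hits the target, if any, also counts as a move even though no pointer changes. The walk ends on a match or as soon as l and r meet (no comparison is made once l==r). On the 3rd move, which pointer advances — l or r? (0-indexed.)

r

l=0 r=5: 4+31=35 <44, l++
l=1 r=5: 11+31=42 <44, l++
l=2 r=5: 18+31=49 >44, r--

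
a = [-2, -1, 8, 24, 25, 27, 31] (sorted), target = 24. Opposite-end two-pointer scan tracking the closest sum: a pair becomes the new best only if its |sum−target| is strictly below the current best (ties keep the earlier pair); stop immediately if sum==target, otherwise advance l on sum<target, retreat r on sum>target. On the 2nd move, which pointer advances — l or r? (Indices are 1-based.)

r

l=1 r=7: -2+31=29 d=5 *, r--
l=1 r=6: -2+27=25 d=1 *, r--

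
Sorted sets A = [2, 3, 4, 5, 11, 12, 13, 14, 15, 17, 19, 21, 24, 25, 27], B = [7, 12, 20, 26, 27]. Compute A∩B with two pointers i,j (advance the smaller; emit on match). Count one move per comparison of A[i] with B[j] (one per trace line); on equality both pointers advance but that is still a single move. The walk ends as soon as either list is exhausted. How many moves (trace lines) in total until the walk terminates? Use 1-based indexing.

[i=1,j=1] 2<7 → i++
[i=2,j=1] 3<7 → i++
[i=3,j=1] 4<7 → i++
[i=4,j=1] 5<7 → i++
[i=5,j=1] 11>7 → j++
[i=5,j=2] 11<12 → i++
[i=6,j=2] 12==12 emit → i++,j++
[i=7,j=3] 13<20 → i++
[i=8,j=3] 14<20 → i++
[i=9,j=3] 15<20 → i++
[i=10,j=3] 17<20 → i++
[i=11,j=3] 19<20 → i++
[i=12,j=3] 21>20 → j++
[i=12,j=4] 21<26 → i++
[i=13,j=4] 24<26 → i++
[i=14,j=4] 25<26 → i++
[i=15,j=4] 27>26 → j++
[i=15,j=5] 27==27 emit → i++,j++

18 moves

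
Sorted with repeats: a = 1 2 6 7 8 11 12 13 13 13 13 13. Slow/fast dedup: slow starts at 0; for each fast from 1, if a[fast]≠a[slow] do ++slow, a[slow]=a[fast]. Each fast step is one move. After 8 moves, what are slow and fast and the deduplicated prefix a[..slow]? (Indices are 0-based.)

slow=7, fast=9, prefix=[1, 2, 6, 7, 8, 11, 12, 13]

(s=0,f=1) a[fast]=2≠a[slow]=1 write a[1]=2 → slow++,fast++
(s=1,f=2) a[fast]=6≠a[slow]=2 write a[2]=6 → slow++,fast++
(s=2,f=3) a[fast]=7≠a[slow]=6 write a[3]=7 → slow++,fast++
(s=3,f=4) a[fast]=8≠a[slow]=7 write a[4]=8 → slow++,fast++
(s=4,f=5) a[fast]=11≠a[slow]=8 write a[5]=11 → slow++,fast++
(s=5,f=6) a[fast]=12≠a[slow]=11 write a[6]=12 → slow++,fast++
(s=6,f=7) a[fast]=13≠a[slow]=12 write a[7]=13 → slow++,fast++
(s=7,f=8) a[fast]=13=a[slow] dup → fast++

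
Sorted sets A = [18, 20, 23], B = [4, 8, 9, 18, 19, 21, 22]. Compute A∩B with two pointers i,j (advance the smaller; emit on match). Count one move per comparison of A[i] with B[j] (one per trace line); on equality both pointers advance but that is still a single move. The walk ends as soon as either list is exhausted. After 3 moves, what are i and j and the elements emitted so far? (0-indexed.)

i=0, j=3, emitted=[]

[i=0,j=0] 18>4 → j++
[i=0,j=1] 18>8 → j++
[i=0,j=2] 18>9 → j++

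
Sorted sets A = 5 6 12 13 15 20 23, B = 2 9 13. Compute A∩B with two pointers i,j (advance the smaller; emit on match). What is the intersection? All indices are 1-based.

intersection = [13]

i=1 j=1: 5>2, j++
i=1 j=2: 5<9, i++
i=2 j=2: 6<9, i++
i=3 j=2: 12>9, j++
i=3 j=3: 12<13, i++
i=4 j=3: 13==13 emit, i++,j++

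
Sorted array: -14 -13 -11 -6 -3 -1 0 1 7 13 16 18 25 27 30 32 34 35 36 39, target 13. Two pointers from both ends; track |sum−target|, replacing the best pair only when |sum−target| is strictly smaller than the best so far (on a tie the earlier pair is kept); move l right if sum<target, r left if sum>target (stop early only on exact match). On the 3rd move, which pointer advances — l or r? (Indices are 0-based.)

r

[0,19] -14+39=25 d=12 * → r--
[0,18] -14+36=22 d=9 * → r--
[0,17] -14+35=21 d=8 * → r--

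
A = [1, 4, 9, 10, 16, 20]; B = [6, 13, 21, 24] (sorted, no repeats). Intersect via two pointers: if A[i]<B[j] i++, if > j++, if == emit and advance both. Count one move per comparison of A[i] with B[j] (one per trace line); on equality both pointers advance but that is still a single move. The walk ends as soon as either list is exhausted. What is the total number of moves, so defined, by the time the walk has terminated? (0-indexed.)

8 moves

i=0 j=0: 1<6, i++
i=1 j=0: 4<6, i++
i=2 j=0: 9>6, j++
i=2 j=1: 9<13, i++
i=3 j=1: 10<13, i++
i=4 j=1: 16>13, j++
i=4 j=2: 16<21, i++
i=5 j=2: 20<21, i++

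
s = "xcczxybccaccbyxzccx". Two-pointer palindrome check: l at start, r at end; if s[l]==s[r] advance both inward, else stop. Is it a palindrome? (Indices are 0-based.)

palindrome

[0,18] 'x'=='x' → l++,r--
[1,17] 'c'=='c' → l++,r--
[2,16] 'c'=='c' → l++,r--
[3,15] 'z'=='z' → l++,r--
[4,14] 'x'=='x' → l++,r--
[5,13] 'y'=='y' → l++,r--
[6,12] 'b'=='b' → l++,r--
[7,11] 'c'=='c' → l++,r--
[8,10] 'c'=='c' → l++,r--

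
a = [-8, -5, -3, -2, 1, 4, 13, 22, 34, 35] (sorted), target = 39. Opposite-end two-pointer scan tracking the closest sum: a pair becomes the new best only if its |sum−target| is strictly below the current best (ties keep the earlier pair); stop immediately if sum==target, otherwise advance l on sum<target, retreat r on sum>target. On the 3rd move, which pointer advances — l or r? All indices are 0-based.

[0,9] -8+35=27 d=12 * → l++
[1,9] -5+35=30 d=9 * → l++
[2,9] -3+35=32 d=7 * → l++

l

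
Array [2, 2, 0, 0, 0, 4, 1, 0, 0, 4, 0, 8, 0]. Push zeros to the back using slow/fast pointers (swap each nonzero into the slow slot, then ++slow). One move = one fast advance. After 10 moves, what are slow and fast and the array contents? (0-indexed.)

(s=0,f=0) a[fast]=2≠0 swap→a[0]=2 → slow++,fast++
(s=1,f=1) a[fast]=2≠0 swap→a[1]=2 → slow++,fast++
(s=2,f=2) a[fast]=0 → fast++
(s=2,f=3) a[fast]=0 → fast++
(s=2,f=4) a[fast]=0 → fast++
(s=2,f=5) a[fast]=4≠0 swap→a[2]=4 → slow++,fast++
(s=3,f=6) a[fast]=1≠0 swap→a[3]=1 → slow++,fast++
(s=4,f=7) a[fast]=0 → fast++
(s=4,f=8) a[fast]=0 → fast++
(s=4,f=9) a[fast]=4≠0 swap→a[4]=4 → slow++,fast++

slow=5, fast=10, a=[2, 2, 4, 1, 4, 0, 0, 0, 0, 0, 0, 8, 0]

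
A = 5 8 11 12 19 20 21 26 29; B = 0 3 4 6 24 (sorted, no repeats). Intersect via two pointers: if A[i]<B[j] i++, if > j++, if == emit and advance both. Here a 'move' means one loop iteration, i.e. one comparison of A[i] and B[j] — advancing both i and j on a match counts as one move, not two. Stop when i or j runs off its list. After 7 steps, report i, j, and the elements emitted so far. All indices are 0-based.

i=0 j=0: 5>0, j++
i=0 j=1: 5>3, j++
i=0 j=2: 5>4, j++
i=0 j=3: 5<6, i++
i=1 j=3: 8>6, j++
i=1 j=4: 8<24, i++
i=2 j=4: 11<24, i++

i=3, j=4, emitted=[]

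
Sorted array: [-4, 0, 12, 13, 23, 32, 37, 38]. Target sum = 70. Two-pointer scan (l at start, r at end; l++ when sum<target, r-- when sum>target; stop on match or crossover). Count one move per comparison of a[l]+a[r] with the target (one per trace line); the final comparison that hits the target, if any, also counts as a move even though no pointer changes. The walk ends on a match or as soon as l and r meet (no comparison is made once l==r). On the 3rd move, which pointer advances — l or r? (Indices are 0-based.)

l=0 r=7: -4+38=34 <70, l++
l=1 r=7: 0+38=38 <70, l++
l=2 r=7: 12+38=50 <70, l++

l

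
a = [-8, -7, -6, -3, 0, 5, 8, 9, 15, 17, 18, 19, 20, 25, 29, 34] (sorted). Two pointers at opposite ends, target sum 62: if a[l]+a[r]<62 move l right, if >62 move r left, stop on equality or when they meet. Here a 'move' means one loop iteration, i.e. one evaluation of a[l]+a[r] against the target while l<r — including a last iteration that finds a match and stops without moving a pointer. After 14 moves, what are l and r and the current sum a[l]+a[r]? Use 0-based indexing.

[0,15] -8+34=26 <62 → l++
[1,15] -7+34=27 <62 → l++
[2,15] -6+34=28 <62 → l++
[3,15] -3+34=31 <62 → l++
[4,15] 0+34=34 <62 → l++
[5,15] 5+34=39 <62 → l++
[6,15] 8+34=42 <62 → l++
[7,15] 9+34=43 <62 → l++
[8,15] 15+34=49 <62 → l++
[9,15] 17+34=51 <62 → l++
[10,15] 18+34=52 <62 → l++
[11,15] 19+34=53 <62 → l++
[12,15] 20+34=54 <62 → l++
[13,15] 25+34=59 <62 → l++

l=14, r=15, sum=63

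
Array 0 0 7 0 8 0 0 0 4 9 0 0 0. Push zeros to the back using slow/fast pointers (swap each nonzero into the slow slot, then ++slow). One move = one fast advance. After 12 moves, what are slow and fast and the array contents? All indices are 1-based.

slow=5, fast=13, a=[7, 8, 4, 9, 0, 0, 0, 0, 0, 0, 0, 0, 0]

(s=1,f=1) a[fast]=0 → fast++
(s=1,f=2) a[fast]=0 → fast++
(s=1,f=3) a[fast]=7≠0 swap→a[1]=7 → slow++,fast++
(s=2,f=4) a[fast]=0 → fast++
(s=2,f=5) a[fast]=8≠0 swap→a[2]=8 → slow++,fast++
(s=3,f=6) a[fast]=0 → fast++
(s=3,f=7) a[fast]=0 → fast++
(s=3,f=8) a[fast]=0 → fast++
(s=3,f=9) a[fast]=4≠0 swap→a[3]=4 → slow++,fast++
(s=4,f=10) a[fast]=9≠0 swap→a[4]=9 → slow++,fast++
(s=5,f=11) a[fast]=0 → fast++
(s=5,f=12) a[fast]=0 → fast++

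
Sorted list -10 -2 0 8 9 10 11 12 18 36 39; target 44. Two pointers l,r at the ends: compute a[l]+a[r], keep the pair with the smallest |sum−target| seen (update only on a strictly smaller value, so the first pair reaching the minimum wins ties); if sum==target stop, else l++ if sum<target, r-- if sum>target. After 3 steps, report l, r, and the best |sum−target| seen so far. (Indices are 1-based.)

l=4, r=11, best |Δ|=5

l=1 r=11: -10+39=29 d=15 *, l++
l=2 r=11: -2+39=37 d=7 *, l++
l=3 r=11: 0+39=39 d=5 *, l++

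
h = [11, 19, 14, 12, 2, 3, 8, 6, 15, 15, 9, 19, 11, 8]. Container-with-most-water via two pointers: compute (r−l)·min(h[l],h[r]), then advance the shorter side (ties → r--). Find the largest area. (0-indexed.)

[0,13] min(11,8)*13=104 best=104 * → r--
[0,12] min(11,11)*12=132 best=132 * → r--
[0,11] min(11,19)*11=121 best=132 → l++
[1,11] min(19,19)*10=190 best=190 * → r--
[1,10] min(19,9)*9=81 best=190 → r--
[1,9] min(19,15)*8=120 best=190 → r--
[1,8] min(19,15)*7=105 best=190 → r--
[1,7] min(19,6)*6=36 best=190 → r--
[1,6] min(19,8)*5=40 best=190 → r--
[1,5] min(19,3)*4=12 best=190 → r--
[1,4] min(19,2)*3=6 best=190 → r--
[1,3] min(19,12)*2=24 best=190 → r--
[1,2] min(19,14)*1=14 best=190 → r--

max area = 190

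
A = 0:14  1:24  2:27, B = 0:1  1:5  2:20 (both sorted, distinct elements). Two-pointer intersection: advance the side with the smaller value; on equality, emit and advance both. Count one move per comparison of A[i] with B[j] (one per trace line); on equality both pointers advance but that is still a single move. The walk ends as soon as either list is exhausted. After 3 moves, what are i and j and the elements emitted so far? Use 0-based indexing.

i=1, j=2, emitted=[]

[i=0,j=0] 14>1 → j++
[i=0,j=1] 14>5 → j++
[i=0,j=2] 14<20 → i++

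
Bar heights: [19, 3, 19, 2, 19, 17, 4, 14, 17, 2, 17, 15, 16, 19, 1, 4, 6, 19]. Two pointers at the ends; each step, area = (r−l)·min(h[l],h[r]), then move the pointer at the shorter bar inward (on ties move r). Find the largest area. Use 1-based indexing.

l=1 r=18: min(19,19)*17=323 best=323 *, r--
l=1 r=17: min(19,6)*16=96 best=323, r--
l=1 r=16: min(19,4)*15=60 best=323, r--
l=1 r=15: min(19,1)*14=14 best=323, r--
l=1 r=14: min(19,19)*13=247 best=323, r--
l=1 r=13: min(19,16)*12=192 best=323, r--
l=1 r=12: min(19,15)*11=165 best=323, r--
l=1 r=11: min(19,17)*10=170 best=323, r--
l=1 r=10: min(19,2)*9=18 best=323, r--
l=1 r=9: min(19,17)*8=136 best=323, r--
l=1 r=8: min(19,14)*7=98 best=323, r--
l=1 r=7: min(19,4)*6=24 best=323, r--
l=1 r=6: min(19,17)*5=85 best=323, r--
l=1 r=5: min(19,19)*4=76 best=323, r--
l=1 r=4: min(19,2)*3=6 best=323, r--
l=1 r=3: min(19,19)*2=38 best=323, r--
l=1 r=2: min(19,3)*1=3 best=323, r--

max area = 323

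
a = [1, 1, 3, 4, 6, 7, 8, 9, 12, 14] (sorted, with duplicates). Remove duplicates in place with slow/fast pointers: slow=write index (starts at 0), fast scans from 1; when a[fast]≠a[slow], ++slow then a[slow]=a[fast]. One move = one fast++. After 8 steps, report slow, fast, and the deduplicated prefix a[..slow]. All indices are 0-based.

slow=7, fast=9, prefix=[1, 3, 4, 6, 7, 8, 9, 12]

slow=0 fast=1: a[fast]=1=a[slow] dup, fast++
slow=0 fast=2: a[fast]=3≠a[slow]=1 write a[1]=3, slow++,fast++
slow=1 fast=3: a[fast]=4≠a[slow]=3 write a[2]=4, slow++,fast++
slow=2 fast=4: a[fast]=6≠a[slow]=4 write a[3]=6, slow++,fast++
slow=3 fast=5: a[fast]=7≠a[slow]=6 write a[4]=7, slow++,fast++
slow=4 fast=6: a[fast]=8≠a[slow]=7 write a[5]=8, slow++,fast++
slow=5 fast=7: a[fast]=9≠a[slow]=8 write a[6]=9, slow++,fast++
slow=6 fast=8: a[fast]=12≠a[slow]=9 write a[7]=12, slow++,fast++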